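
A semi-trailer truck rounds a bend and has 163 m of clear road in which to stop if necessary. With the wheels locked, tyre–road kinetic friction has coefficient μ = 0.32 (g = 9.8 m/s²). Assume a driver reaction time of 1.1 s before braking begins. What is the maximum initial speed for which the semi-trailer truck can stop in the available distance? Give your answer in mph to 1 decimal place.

Maximum speed ≈ 64.2 mph

a = μg = 0.32 × 9.8 = 3.136 m/s².
Stopping distance: v·t_r + v²/(2a) = 163 with t_r = 1.1 s and a = 3.136 m/s².
So v² + 6.899 v − 1022.34 = 0.
Positive root: v = −a·t_r + √((a·t_r)² + 2a·d) = −3.450 + √(11.903 + 1022.34) = 28.7096 m/s.
28.7096 m/s ÷ 0.44704 = 64.222 mph.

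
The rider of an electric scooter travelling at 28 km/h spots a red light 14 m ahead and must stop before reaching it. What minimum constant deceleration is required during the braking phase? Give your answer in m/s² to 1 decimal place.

Required deceleration ≈ 2.2 m/s²

28 km/h ÷ 3.6 = 7.7778 m/s.
v² = 2a·d ⇒ a = v²/(2d) = 7.7778² / (2 × 14.000) = 60.494 / 28.000 = 2.1605 m/s².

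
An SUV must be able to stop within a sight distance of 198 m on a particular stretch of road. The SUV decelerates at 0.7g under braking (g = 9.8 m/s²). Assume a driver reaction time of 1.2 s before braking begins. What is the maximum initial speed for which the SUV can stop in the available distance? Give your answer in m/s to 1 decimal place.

Maximum speed ≈ 44.5 m/s

a = 0.7 × 9.8 = 6.860 m/s².
Stopping distance: v·t_r + v²/(2a) = 198 with t_r = 1.2 s and a = 6.860 m/s².
So v² + 16.464 v − 2716.56 = 0.
Positive root: v = −a·t_r + √((a·t_r)² + 2a·d) = −8.232 + √(67.766 + 2716.56) = 44.5347 m/s.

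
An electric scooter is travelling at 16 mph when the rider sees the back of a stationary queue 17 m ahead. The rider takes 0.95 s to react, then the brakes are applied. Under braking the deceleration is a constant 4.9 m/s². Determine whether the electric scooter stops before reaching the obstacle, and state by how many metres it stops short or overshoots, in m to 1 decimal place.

Yes — it stops 5.0 m short of the obstacle

16 mph × 0.44704 = 7.1526 m/s.
Reaction distance = 7.1526 × 0.95 = 6.795 m.
Braking distance = v²/(2a) = 51.160 / 9.800 = 5.220 m.
Total stopping distance = 6.795 + 5.220 = 12.015 m, vs 17 m available — it stops with 17 − 12.015 = 4.985 m to spare.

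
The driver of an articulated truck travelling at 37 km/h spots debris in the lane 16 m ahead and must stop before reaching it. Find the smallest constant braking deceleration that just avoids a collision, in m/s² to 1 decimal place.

Required deceleration ≈ 3.3 m/s²

37 km/h ÷ 3.6 = 10.2778 m/s.
v² = 2a·d ⇒ a = v²/(2d) = 10.2778² / (2 × 16.000) = 105.633 / 32.000 = 3.3010 m/s².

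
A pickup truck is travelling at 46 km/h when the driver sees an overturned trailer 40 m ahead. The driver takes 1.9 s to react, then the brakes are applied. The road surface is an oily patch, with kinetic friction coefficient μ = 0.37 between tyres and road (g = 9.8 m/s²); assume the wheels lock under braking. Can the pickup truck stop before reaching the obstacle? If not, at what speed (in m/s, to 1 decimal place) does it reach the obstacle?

46 km/h ÷ 3.6 = 12.7778 m/s.
a = μg = 0.37 × 9.8 = 3.626 m/s².
Reaction distance = 12.7778 × 1.9 = 24.278 m.
Braking distance needed to stop: v²/(2a) = 163.272 / 7.252 = 22.514 m, so total needed = 24.278 + 22.514 = 46.792 m > 40 m — it cannot stop.
Distance remaining when braking begins: 40 − 24.278 = 15.722 m.
v² = v₀² − 2a·d = 163.272 − 2 × 3.626 × 15.722 = 49.256 m²/s².
v = √49.256 = 7.018 m/s.

No — it strikes the obstacle at 7.0 m/s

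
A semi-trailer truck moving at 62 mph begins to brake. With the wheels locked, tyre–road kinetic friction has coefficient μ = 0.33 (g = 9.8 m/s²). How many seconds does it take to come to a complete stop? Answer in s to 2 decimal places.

Braking time ≈ 8.57 s

62 mph × 0.44704 = 27.7165 m/s.
a = μg = 0.33 × 9.8 = 3.234 m/s².
Braking time = v/a = 27.7165 / 3.234 = 8.570 s.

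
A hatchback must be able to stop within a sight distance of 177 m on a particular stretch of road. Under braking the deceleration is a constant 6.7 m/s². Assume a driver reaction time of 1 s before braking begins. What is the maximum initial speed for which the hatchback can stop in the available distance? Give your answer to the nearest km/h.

Stopping distance: v·t_r + v²/(2a) = 177 with t_r = 1 s and a = 6.700 m/s².
So v² + 13.400 v − 2371.80 = 0.
Positive root: v = −a·t_r + √((a·t_r)² + 2a·d) = −6.700 + √(44.890 + 2371.80) = 42.4598 m/s.
42.4598 m/s × 3.6 = 152.855 km/h.

Maximum speed ≈ 153 km/h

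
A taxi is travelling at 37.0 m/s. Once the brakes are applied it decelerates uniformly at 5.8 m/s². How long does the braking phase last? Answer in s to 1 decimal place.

Braking time ≈ 6.4 s

Braking time = v/a = 37.0000 / 5.800 = 6.379 s.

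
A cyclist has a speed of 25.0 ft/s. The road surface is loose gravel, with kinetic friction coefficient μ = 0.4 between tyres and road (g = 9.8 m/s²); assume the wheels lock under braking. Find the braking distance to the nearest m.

25 ft/s × 0.3048 = 7.6200 m/s.
a = μg = 0.4 × 9.8 = 3.920 m/s².
Braking distance = v²/(2a) = 7.6200² / (2 × 3.920) = 58.064 / 7.840 = 7.406 m.

Braking distance ≈ 7 m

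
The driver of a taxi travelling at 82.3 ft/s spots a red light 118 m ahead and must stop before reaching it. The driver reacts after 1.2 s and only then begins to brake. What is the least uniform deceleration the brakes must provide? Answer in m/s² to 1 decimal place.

82.3 ft/s × 0.3048 = 25.0850 m/s.
Distance covered during reaction = 25.0850 × 1.2 = 30.102 m.
Distance available for braking: 118 − 30.102 = 87.898 m.
v² = 2a·d ⇒ a = v²/(2d) = 25.0850² / (2 × 87.898) = 629.257 / 175.796 = 3.5795 m/s².

Required deceleration ≈ 3.6 m/s²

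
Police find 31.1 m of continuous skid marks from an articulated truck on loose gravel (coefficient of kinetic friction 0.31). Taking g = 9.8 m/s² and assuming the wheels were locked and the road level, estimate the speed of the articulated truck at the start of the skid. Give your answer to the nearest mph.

Deceleration a = μg = 0.31 × 9.8 = 3.038 m/s².
v = √(2a·d) = √(2 × 3.038 × 31.1) = √188.964 = 13.7464 m/s.
= 13.7464 ÷ 0.44704 = 30.750 mph.

Initial speed ≈ 31 mph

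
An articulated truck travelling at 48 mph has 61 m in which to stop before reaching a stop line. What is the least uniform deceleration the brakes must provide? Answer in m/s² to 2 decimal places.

Required deceleration ≈ 3.77 m/s²

48 mph × 0.44704 = 21.4579 m/s.
v² = 2a·d ⇒ a = v²/(2d) = 21.4579² / (2 × 61.000) = 460.441 / 122.000 = 3.7741 m/s².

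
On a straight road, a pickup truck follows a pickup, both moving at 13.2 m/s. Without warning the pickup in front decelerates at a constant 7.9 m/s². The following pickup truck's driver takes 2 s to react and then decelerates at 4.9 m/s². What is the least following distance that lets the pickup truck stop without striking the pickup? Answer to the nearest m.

Minimum gap ≈ 33 m

Leader travels v²/(2a_L) = 174.240 / 15.800 = 11.028 m before stopping.
Follower covers v·t_r = 13.2000 × 2 = 26.400 m while reacting, then v²/(2a_F) = 174.240 / 9.800 = 17.780 m while braking, for a total of 26.400 + 17.780 = 44.180 m.
Since a_F ≤ a_L and the follower starts braking later, the follower is never slower than the leader, so the closest approach is when both have stopped.
Minimum gap = 44.180 − 11.028 = 33.152 m.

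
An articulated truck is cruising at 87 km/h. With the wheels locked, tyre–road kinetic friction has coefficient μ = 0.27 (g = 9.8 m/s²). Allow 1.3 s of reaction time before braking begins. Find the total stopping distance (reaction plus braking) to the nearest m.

Total stopping distance ≈ 142 m

87 km/h ÷ 3.6 = 24.1667 m/s.
a = μg = 0.27 × 9.8 = 2.646 m/s².
Reaction distance = v·t_r = 24.1667 × 1.3 = 31.417 m.
Braking distance = v²/(2a) = 24.1667² / (2 × 2.646) = 584.029 / 5.292 = 110.361 m.
Total = 31.417 + 110.361 = 141.778 m.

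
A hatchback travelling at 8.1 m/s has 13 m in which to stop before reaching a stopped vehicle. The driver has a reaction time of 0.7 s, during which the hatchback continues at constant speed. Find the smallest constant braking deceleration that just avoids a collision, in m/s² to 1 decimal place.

Distance covered during reaction = 8.1000 × 0.7 = 5.670 m.
Distance available for braking: 13 − 5.670 = 7.330 m.
v² = 2a·d ⇒ a = v²/(2d) = 8.1000² / (2 × 7.330) = 65.610 / 14.660 = 4.4754 m/s².

Required deceleration ≈ 4.5 m/s²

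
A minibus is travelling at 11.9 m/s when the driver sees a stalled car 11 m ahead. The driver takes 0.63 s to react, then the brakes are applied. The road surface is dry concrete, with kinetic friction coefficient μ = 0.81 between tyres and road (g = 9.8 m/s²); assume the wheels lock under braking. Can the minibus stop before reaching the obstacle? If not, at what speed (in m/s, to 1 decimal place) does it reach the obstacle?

No — it strikes the obstacle at 9.3 m/s

a = μg = 0.81 × 9.8 = 7.938 m/s².
Reaction distance = 11.9000 × 0.63 = 7.497 m.
Braking distance needed to stop: v²/(2a) = 141.610 / 15.876 = 8.920 m, so total needed = 7.497 + 8.920 = 16.417 m > 11 m — it cannot stop.
Distance remaining when braking begins: 11 − 7.497 = 3.503 m.
v² = v₀² − 2a·d = 141.610 − 2 × 7.938 × 3.503 = 85.996 m²/s².
v = √85.996 = 9.273 m/s.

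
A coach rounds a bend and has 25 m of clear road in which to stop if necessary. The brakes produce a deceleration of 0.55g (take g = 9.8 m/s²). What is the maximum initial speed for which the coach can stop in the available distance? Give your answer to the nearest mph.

Maximum speed ≈ 37 mph

a = 0.55 × 9.8 = 5.390 m/s².
v²/(2a) = d ⇒ v = √(2 × 5.390 × 25) = √269.50 = 16.4165 m/s.
16.4165 m/s ÷ 0.44704 = 36.723 mph.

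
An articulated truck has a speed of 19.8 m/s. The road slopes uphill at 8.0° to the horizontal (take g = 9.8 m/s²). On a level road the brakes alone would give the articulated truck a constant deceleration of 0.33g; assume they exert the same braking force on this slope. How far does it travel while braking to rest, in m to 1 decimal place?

a = 0.33 × 9.8 = 3.234 m/s².
Gravity along the uphill slope adds to the braking deceleration: a_eff = 3.234 + 9.8·sin 8.0° = 3.234 + 1.364 = 4.598 m/s².
Braking distance = v²/(2a) = 19.8000² / (2 × 4.598) = 392.040 / 9.196 = 42.632 m.

Braking distance ≈ 42.6 m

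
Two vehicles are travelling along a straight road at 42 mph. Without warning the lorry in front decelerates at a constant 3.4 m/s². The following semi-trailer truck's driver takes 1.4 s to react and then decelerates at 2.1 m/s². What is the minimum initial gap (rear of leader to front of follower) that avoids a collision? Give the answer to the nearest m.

Minimum gap ≈ 58 m

42 mph × 0.44704 = 18.7757 m/s.
Leader travels v²/(2a_L) = 352.527 / 6.800 = 51.842 m before stopping.
Follower covers v·t_r = 18.7757 × 1.4 = 26.286 m while reacting, then v²/(2a_F) = 352.527 / 4.200 = 83.935 m while braking, for a total of 26.286 + 83.935 = 110.221 m.
Since a_F ≤ a_L and the follower starts braking later, the follower is never slower than the leader, so the closest approach is when both have stopped.
Minimum gap = 110.221 − 51.842 = 58.379 m.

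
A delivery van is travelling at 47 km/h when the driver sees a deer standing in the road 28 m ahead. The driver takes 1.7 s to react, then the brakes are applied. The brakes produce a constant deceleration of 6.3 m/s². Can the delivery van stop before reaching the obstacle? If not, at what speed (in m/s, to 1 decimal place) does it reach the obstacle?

47 km/h ÷ 3.6 = 13.0556 m/s.
Reaction distance = 13.0556 × 1.7 = 22.195 m.
Braking distance needed to stop: v²/(2a) = 170.449 / 12.600 = 13.528 m, so total needed = 22.195 + 13.528 = 35.723 m > 28 m — it cannot stop.
Distance remaining when braking begins: 28 − 22.195 = 5.805 m.
v² = v₀² − 2a·d = 170.449 − 2 × 6.300 × 5.805 = 97.306 m²/s².
v = √97.306 = 9.864 m/s.

No — it strikes the obstacle at 9.9 m/s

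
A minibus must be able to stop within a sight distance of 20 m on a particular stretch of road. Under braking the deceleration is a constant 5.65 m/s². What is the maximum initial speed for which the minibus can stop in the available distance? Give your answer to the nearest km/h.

v²/(2a) = d ⇒ v = √(2 × 5.650 × 20) = √226.00 = 15.0333 m/s.
15.0333 m/s × 3.6 = 54.120 km/h.

Maximum speed ≈ 54 km/h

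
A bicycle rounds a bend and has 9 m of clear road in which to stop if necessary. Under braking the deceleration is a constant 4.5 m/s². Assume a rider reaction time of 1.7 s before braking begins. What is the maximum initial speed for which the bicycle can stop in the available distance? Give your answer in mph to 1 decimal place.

Stopping distance: v·t_r + v²/(2a) = 9 with t_r = 1.7 s and a = 4.500 m/s².
So v² + 15.300 v − 81.00 = 0.
Positive root: v = −a·t_r + √((a·t_r)² + 2a·d) = −7.650 + √(58.523 + 81.00) = 4.1620 m/s.
4.1620 m/s ÷ 0.44704 = 9.310 mph.

Maximum speed ≈ 9.3 mph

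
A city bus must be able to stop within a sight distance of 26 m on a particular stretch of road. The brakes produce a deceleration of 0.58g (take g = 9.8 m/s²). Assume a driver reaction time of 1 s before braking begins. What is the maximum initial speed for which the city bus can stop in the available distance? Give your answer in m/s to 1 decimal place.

a = 0.58 × 9.8 = 5.684 m/s².
Stopping distance: v·t_r + v²/(2a) = 26 with t_r = 1 s and a = 5.684 m/s².
So v² + 11.368 v − 295.57 = 0.
Positive root: v = −a·t_r + √((a·t_r)² + 2a·d) = −5.684 + √(32.308 + 295.57) = 12.4234 m/s.

Maximum speed ≈ 12.4 m/s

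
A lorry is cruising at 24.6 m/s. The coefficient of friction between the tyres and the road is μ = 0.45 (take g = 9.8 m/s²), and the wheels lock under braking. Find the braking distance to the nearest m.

Braking distance ≈ 69 m

a = μg = 0.45 × 9.8 = 4.410 m/s².
Braking distance = v²/(2a) = 24.6000² / (2 × 4.410) = 605.160 / 8.820 = 68.612 m.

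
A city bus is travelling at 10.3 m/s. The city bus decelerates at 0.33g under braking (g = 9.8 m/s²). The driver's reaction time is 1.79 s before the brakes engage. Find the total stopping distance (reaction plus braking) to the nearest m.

Total stopping distance ≈ 35 m

a = 0.33 × 9.8 = 3.234 m/s².
Reaction distance = v·t_r = 10.3000 × 1.79 = 18.437 m.
Braking distance = v²/(2a) = 10.3000² / (2 × 3.234) = 106.090 / 6.468 = 16.402 m.
Total = 18.437 + 16.402 = 34.839 m.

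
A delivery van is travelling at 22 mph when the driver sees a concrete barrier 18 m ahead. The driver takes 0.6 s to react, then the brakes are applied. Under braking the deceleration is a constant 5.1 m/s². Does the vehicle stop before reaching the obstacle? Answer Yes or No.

22 mph × 0.44704 = 9.8349 m/s.
Reaction distance = 9.8349 × 0.6 = 5.901 m.
Braking distance = v²/(2a) = 96.725 / 10.200 = 9.483 m.
Total stopping distance = 5.901 + 9.483 = 15.384 m, vs 18 m available — it stops with 18 − 15.384 = 2.616 m to spare.

Yes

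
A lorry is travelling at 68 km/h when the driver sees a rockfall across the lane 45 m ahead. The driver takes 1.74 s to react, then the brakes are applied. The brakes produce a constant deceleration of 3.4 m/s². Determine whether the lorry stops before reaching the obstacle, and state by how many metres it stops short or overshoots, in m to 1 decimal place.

68 km/h ÷ 3.6 = 18.8889 m/s.
Reaction distance = 18.8889 × 1.74 = 32.867 m.
Braking distance = v²/(2a) = 356.791 / 6.800 = 52.469 m.
Total stopping distance = 32.867 + 52.469 = 85.336 m, vs 45 m available — it cannot stop in time and overshoots by 85.336 − 45 = 40.336 m.

No — it overshoots by 40.3 m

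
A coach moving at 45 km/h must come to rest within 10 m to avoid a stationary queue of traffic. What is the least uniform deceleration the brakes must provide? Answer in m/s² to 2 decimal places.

45 km/h ÷ 3.6 = 12.5000 m/s.
v² = 2a·d ⇒ a = v²/(2d) = 12.5000² / (2 × 10.000) = 156.250 / 20.000 = 7.8125 m/s².

Required deceleration ≈ 7.81 m/s²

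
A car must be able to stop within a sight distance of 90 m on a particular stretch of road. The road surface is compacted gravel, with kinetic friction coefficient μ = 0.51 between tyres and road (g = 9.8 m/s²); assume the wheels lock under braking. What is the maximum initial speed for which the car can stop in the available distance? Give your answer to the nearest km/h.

a = μg = 0.51 × 9.8 = 4.998 m/s².
v²/(2a) = d ⇒ v = √(2 × 4.998 × 90) = √899.64 = 29.9940 m/s.
29.9940 m/s × 3.6 = 107.978 km/h.

Maximum speed ≈ 108 km/h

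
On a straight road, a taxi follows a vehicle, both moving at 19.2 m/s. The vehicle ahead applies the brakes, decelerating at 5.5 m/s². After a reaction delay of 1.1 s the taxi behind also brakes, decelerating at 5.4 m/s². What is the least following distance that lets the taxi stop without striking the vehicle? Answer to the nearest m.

Minimum gap ≈ 22 m

Leader travels v²/(2a_L) = 368.640 / 11.000 = 33.513 m before stopping.
Follower covers v·t_r = 19.2000 × 1.1 = 21.120 m while reacting, then v²/(2a_F) = 368.640 / 10.800 = 34.133 m while braking, for a total of 21.120 + 34.133 = 55.253 m.
Since a_F ≤ a_L and the follower starts braking later, the follower is never slower than the leader, so the closest approach is when both have stopped.
Minimum gap = 55.253 − 33.513 = 21.740 m.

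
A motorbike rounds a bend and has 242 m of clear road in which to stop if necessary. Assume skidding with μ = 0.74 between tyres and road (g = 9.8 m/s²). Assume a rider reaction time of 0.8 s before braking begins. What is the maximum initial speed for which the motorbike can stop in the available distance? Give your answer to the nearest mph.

a = μg = 0.74 × 9.8 = 7.252 m/s².
Stopping distance: v·t_r + v²/(2a) = 242 with t_r = 0.8 s and a = 7.252 m/s².
So v² + 11.603 v − 3509.97 = 0.
Positive root: v = −a·t_r + √((a·t_r)² + 2a·d) = −5.802 + √(33.663 + 3509.97) = 53.7264 m/s.
53.7264 m/s ÷ 0.44704 = 120.183 mph.

Maximum speed ≈ 120 mph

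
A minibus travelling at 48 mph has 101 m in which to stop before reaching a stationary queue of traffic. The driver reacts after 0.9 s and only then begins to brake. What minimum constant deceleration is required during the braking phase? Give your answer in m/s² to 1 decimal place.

48 mph × 0.44704 = 21.4579 m/s.
Distance covered during reaction = 21.4579 × 0.9 = 19.312 m.
Distance available for braking: 101 − 19.312 = 81.688 m.
v² = 2a·d ⇒ a = v²/(2d) = 21.4579² / (2 × 81.688) = 460.441 / 163.376 = 2.8183 m/s².

Required deceleration ≈ 2.8 m/s²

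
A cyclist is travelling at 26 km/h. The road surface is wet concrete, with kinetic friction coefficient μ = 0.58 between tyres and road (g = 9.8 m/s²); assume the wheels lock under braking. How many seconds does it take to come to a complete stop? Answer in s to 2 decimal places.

Braking time ≈ 1.27 s

26 km/h ÷ 3.6 = 7.2222 m/s.
a = μg = 0.58 × 9.8 = 5.684 m/s².
Braking time = v/a = 7.2222 / 5.684 = 1.271 s.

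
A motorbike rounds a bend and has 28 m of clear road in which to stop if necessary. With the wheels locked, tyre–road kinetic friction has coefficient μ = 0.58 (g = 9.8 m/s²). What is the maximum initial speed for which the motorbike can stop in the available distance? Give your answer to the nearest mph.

a = μg = 0.58 × 9.8 = 5.684 m/s².
v²/(2a) = d ⇒ v = √(2 × 5.684 × 28) = √318.30 = 17.8410 m/s.
17.8410 m/s ÷ 0.44704 = 39.909 mph.

Maximum speed ≈ 40 mph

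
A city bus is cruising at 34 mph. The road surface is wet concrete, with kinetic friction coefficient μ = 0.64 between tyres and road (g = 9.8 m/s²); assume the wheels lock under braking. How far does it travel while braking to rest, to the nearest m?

Braking distance ≈ 18 m

34 mph × 0.44704 = 15.1994 m/s.
a = μg = 0.64 × 9.8 = 6.272 m/s².
Braking distance = v²/(2a) = 15.1994² / (2 × 6.272) = 231.022 / 12.544 = 18.417 m.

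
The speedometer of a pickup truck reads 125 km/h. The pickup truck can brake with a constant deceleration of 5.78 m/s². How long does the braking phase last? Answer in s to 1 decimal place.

125 km/h ÷ 3.6 = 34.7222 m/s.
Braking time = v/a = 34.7222 / 5.780 = 6.007 s.

Braking time ≈ 6.0 s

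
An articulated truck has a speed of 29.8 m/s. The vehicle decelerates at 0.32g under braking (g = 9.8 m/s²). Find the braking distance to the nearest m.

a = 0.32 × 9.8 = 3.136 m/s².
Braking distance = v²/(2a) = 29.8000² / (2 × 3.136) = 888.040 / 6.272 = 141.588 m.

Braking distance ≈ 142 m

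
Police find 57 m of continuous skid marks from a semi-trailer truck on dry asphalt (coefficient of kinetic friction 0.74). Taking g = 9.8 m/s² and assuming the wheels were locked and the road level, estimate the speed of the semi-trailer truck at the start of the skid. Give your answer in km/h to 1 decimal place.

Deceleration a = μg = 0.74 × 9.8 = 7.252 m/s².
v = √(2a·d) = √(2 × 7.252 × 57) = √826.728 = 28.7529 m/s.
= 28.7529 × 3.6 = 103.510 km/h.

Initial speed ≈ 103.5 km/h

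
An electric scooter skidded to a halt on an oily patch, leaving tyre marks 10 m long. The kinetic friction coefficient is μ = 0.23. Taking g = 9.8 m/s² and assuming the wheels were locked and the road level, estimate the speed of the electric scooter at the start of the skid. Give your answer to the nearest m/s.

Deceleration a = μg = 0.23 × 9.8 = 2.254 m/s².
v = √(2a·d) = √(2 × 2.254 × 10) = √45.080 = 6.7142 m/s.

Initial speed ≈ 7 m/s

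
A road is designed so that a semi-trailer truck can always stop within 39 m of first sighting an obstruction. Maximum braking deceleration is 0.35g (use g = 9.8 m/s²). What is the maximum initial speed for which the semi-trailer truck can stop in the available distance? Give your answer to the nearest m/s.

Maximum speed ≈ 16 m/s

a = 0.35 × 9.8 = 3.430 m/s².
v²/(2a) = d ⇒ v = √(2 × 3.430 × 39) = √267.54 = 16.3567 m/s.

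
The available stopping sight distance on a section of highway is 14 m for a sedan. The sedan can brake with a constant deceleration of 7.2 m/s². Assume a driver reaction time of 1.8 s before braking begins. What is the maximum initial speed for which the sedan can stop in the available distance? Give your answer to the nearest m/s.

Stopping distance: v·t_r + v²/(2a) = 14 with t_r = 1.8 s and a = 7.200 m/s².
So v² + 25.920 v − 201.60 = 0.
Positive root: v = −a·t_r + √((a·t_r)² + 2a·d) = −12.960 + √(167.962 + 201.60) = 6.2640 m/s.

Maximum speed ≈ 6 m/s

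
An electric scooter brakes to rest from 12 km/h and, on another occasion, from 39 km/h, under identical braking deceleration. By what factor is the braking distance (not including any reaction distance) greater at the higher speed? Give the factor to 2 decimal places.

Factor ≈ 10.56

Braking distance d = v²/(2a), so with a fixed, d ∝ v².
Factor = (39/12)² = 3.2500² = 10.5625.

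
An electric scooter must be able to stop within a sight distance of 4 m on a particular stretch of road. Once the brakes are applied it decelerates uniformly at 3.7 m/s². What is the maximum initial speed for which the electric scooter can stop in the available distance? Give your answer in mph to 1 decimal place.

v²/(2a) = d ⇒ v = √(2 × 3.700 × 4) = √29.60 = 5.4406 m/s.
5.4406 m/s ÷ 0.44704 = 12.170 mph.

Maximum speed ≈ 12.2 mph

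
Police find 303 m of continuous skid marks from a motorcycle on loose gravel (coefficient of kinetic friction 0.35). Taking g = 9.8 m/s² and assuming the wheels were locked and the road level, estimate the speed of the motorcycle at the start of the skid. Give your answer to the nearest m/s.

Initial speed ≈ 46 m/s

Deceleration a = μg = 0.35 × 9.8 = 3.430 m/s².
v = √(2a·d) = √(2 × 3.430 × 303) = √2078.580 = 45.5914 m/s.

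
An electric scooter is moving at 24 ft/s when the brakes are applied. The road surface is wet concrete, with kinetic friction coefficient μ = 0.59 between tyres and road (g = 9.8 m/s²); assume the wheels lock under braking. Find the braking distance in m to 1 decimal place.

Braking distance ≈ 4.6 m

24 ft/s × 0.3048 = 7.3152 m/s.
a = μg = 0.59 × 9.8 = 5.782 m/s².
Braking distance = v²/(2a) = 7.3152² / (2 × 5.782) = 53.512 / 11.564 = 4.627 m.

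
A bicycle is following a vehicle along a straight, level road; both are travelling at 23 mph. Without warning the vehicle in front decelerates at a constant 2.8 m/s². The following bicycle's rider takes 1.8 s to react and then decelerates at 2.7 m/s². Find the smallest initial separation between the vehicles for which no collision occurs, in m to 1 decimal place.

Minimum gap ≈ 19.2 m

23 mph × 0.44704 = 10.2819 m/s.
Leader travels v²/(2a_L) = 105.717 / 5.600 = 18.878 m before stopping.
Follower covers v·t_r = 10.2819 × 1.8 = 18.507 m while reacting, then v²/(2a_F) = 105.717 / 5.400 = 19.577 m while braking, for a total of 18.507 + 19.577 = 38.084 m.
Since a_F ≤ a_L and the follower starts braking later, the follower is never slower than the leader, so the closest approach is when both have stopped.
Minimum gap = 38.084 − 18.878 = 19.206 m.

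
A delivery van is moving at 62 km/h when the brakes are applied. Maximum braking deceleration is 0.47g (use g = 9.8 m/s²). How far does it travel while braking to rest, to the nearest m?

Braking distance ≈ 32 m

62 km/h ÷ 3.6 = 17.2222 m/s.
a = 0.47 × 9.8 = 4.606 m/s².
Braking distance = v²/(2a) = 17.2222² / (2 × 4.606) = 296.604 / 9.212 = 32.198 m.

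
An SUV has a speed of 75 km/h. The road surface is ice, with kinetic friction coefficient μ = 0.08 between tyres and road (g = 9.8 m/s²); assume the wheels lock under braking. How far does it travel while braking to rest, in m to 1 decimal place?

Braking distance ≈ 276.8 m

75 km/h ÷ 3.6 = 20.8333 m/s.
a = μg = 0.08 × 9.8 = 0.784 m/s².
Braking distance = v²/(2a) = 20.8333² / (2 × 0.784) = 434.026 / 1.568 = 276.802 m.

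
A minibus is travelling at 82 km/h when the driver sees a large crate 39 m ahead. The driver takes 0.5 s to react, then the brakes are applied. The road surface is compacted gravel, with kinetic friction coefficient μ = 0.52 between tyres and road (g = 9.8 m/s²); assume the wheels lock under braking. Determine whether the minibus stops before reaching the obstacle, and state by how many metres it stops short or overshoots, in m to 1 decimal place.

No — it overshoots by 23.3 m

82 km/h ÷ 3.6 = 22.7778 m/s.
a = μg = 0.52 × 9.8 = 5.096 m/s².
Reaction distance = 22.7778 × 0.5 = 11.389 m.
Braking distance = v²/(2a) = 518.828 / 10.192 = 50.905 m.
Total stopping distance = 11.389 + 50.905 = 62.294 m, vs 39 m available — it cannot stop in time and overshoots by 62.294 − 39 = 23.294 m.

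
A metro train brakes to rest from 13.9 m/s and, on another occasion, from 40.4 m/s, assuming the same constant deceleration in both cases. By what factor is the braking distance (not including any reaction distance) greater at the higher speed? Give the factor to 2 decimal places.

Braking distance d = v²/(2a), so with a fixed, d ∝ v².
Factor = (40.4/13.9)² = 2.9065² = 8.4477.

Factor ≈ 8.45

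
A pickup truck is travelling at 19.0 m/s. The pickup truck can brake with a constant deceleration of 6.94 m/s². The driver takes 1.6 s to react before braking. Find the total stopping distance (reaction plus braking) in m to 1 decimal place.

Reaction distance = v·t_r = 19.0000 × 1.6 = 30.400 m.
Braking distance = v²/(2a) = 19.0000² / (2 × 6.940) = 361.000 / 13.880 = 26.009 m.
Total = 30.400 + 26.009 = 56.409 m.

Total stopping distance ≈ 56.4 m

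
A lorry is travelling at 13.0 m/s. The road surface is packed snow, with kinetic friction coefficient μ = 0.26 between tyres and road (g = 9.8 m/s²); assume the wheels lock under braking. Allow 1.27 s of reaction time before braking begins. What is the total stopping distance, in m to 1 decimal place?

Total stopping distance ≈ 49.7 m

a = μg = 0.26 × 9.8 = 2.548 m/s².
Reaction distance = v·t_r = 13.0000 × 1.27 = 16.510 m.
Braking distance = v²/(2a) = 13.0000² / (2 × 2.548) = 169.000 / 5.096 = 33.163 m.
Total = 16.510 + 33.163 = 49.673 m.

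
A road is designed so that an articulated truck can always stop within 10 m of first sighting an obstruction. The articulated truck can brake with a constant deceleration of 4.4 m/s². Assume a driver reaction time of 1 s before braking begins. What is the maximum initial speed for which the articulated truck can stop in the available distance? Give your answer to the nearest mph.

Stopping distance: v·t_r + v²/(2a) = 10 with t_r = 1 s and a = 4.400 m/s².
So v² + 8.800 v − 88.00 = 0.
Positive root: v = −a·t_r + √((a·t_r)² + 2a·d) = −4.400 + √(19.360 + 88.00) = 5.9615 m/s.
5.9615 m/s ÷ 0.44704 = 13.335 mph.

Maximum speed ≈ 13 mph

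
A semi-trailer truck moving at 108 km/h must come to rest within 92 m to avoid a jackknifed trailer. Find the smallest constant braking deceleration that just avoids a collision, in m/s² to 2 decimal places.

Required deceleration ≈ 4.89 m/s²

108 km/h ÷ 3.6 = 30.0000 m/s.
v² = 2a·d ⇒ a = v²/(2d) = 30.0000² / (2 × 92.000) = 900.000 / 184.000 = 4.8913 m/s².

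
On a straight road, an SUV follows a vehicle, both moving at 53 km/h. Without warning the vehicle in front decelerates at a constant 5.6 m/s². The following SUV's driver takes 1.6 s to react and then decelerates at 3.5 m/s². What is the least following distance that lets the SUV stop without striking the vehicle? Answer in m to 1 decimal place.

53 km/h ÷ 3.6 = 14.7222 m/s.
Leader travels v²/(2a_L) = 216.743 / 11.200 = 19.352 m before stopping.
Follower covers v·t_r = 14.7222 × 1.6 = 23.556 m while reacting, then v²/(2a_F) = 216.743 / 7.000 = 30.963 m while braking, for a total of 23.556 + 30.963 = 54.519 m.
Since a_F ≤ a_L and the follower starts braking later, the follower is never slower than the leader, so the closest approach is when both have stopped.
Minimum gap = 54.519 − 19.352 = 35.167 m.

Minimum gap ≈ 35.2 m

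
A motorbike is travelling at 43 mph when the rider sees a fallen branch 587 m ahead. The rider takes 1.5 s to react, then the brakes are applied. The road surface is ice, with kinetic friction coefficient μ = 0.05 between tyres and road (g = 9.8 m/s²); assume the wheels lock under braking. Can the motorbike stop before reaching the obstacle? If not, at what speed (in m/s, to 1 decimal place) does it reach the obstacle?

Yes — it stops about 181.1 m short of the obstacle, so it never reaches it

43 mph × 0.44704 = 19.2227 m/s.
a = μg = 0.05 × 9.8 = 0.490 m/s².
Reaction distance = 19.2227 × 1.5 = 28.834 m.
Braking distance = v²/(2a) = 369.512 / 0.980 = 377.053 m.
Total stopping distance = 28.834 + 377.053 = 405.887 m, vs 587 m available — it stops with 587 − 405.887 = 181.113 m to spare.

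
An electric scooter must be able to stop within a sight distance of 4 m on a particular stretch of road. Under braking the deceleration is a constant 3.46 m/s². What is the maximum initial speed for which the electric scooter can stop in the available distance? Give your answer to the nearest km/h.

v²/(2a) = d ⇒ v = √(2 × 3.460 × 4) = √27.68 = 5.2612 m/s.
5.2612 m/s × 3.6 = 18.940 km/h.

Maximum speed ≈ 19 km/h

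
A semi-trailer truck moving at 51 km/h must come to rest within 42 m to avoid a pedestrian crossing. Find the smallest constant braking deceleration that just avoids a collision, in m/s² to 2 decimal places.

Required deceleration ≈ 2.39 m/s²

51 km/h ÷ 3.6 = 14.1667 m/s.
v² = 2a·d ⇒ a = v²/(2d) = 14.1667² / (2 × 42.000) = 200.695 / 84.000 = 2.3892 m/s².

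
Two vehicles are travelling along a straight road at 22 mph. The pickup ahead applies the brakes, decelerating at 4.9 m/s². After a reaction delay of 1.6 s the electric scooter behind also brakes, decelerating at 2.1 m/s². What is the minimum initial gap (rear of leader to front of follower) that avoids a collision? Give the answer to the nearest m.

Minimum gap ≈ 29 m

22 mph × 0.44704 = 9.8349 m/s.
Leader travels v²/(2a_L) = 96.725 / 9.800 = 9.870 m before stopping.
Follower covers v·t_r = 9.8349 × 1.6 = 15.736 m while reacting, then v²/(2a_F) = 96.725 / 4.200 = 23.030 m while braking, for a total of 15.736 + 23.030 = 38.766 m.
Since a_F ≤ a_L and the follower starts braking later, the follower is never slower than the leader, so the closest approach is when both have stopped.
Minimum gap = 38.766 − 9.870 = 28.896 m.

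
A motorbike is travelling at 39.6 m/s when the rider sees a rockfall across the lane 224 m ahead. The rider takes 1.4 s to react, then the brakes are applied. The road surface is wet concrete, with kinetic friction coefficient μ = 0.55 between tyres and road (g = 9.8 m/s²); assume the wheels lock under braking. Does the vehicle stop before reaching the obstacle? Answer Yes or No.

Yes

a = μg = 0.55 × 9.8 = 5.390 m/s².
Reaction distance = 39.6000 × 1.4 = 55.440 m.
Braking distance = v²/(2a) = 1568.160 / 10.780 = 145.469 m.
Total stopping distance = 55.440 + 145.469 = 200.909 m, vs 224 m available — it stops with 224 − 200.909 = 23.091 m to spare.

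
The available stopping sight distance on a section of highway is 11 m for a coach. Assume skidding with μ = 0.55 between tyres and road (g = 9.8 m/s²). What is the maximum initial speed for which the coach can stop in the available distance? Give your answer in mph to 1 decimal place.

Maximum speed ≈ 24.4 mph

a = μg = 0.55 × 9.8 = 5.390 m/s².
v²/(2a) = d ⇒ v = √(2 × 5.390 × 11) = √118.58 = 10.8894 m/s.
10.8894 m/s ÷ 0.44704 = 24.359 mph.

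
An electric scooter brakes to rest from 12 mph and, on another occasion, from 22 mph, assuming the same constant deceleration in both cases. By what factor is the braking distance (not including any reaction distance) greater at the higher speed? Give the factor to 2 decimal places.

Braking distance d = v²/(2a), so with a fixed, d ∝ v².
Factor = (22/12)² = 1.8333² = 3.3610.

Factor ≈ 3.36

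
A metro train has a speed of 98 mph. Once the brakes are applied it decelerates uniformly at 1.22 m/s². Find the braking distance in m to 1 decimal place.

Braking distance ≈ 786.6 m

98 mph × 0.44704 = 43.8099 m/s.
Braking distance = v²/(2a) = 43.8099² / (2 × 1.220) = 1919.307 / 2.440 = 786.601 m.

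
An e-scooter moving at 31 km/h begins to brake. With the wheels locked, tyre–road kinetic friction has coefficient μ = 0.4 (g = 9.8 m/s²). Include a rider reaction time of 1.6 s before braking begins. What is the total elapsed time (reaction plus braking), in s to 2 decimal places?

Total time ≈ 3.80 s

31 km/h ÷ 3.6 = 8.6111 m/s.
a = μg = 0.4 × 9.8 = 3.920 m/s².
Braking time = v/a = 8.6111 / 3.920 = 2.197 s.
Total = 1.6 + 2.197 = 3.797 s.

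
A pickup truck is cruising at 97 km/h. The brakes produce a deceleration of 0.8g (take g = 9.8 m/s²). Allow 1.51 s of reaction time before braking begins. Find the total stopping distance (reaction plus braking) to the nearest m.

Total stopping distance ≈ 87 m

97 km/h ÷ 3.6 = 26.9444 m/s.
a = 0.8 × 9.8 = 7.840 m/s².
Reaction distance = v·t_r = 26.9444 × 1.51 = 40.686 m.
Braking distance = v²/(2a) = 26.9444² / (2 × 7.840) = 726.001 / 15.680 = 46.301 m.
Total = 40.686 + 46.301 = 86.987 m.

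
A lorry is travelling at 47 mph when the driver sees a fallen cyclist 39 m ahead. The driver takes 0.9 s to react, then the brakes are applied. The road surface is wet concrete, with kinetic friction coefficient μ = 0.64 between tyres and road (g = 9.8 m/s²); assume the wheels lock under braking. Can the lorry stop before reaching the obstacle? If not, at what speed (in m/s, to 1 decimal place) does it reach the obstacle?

No — it strikes the obstacle at 13.8 m/s

47 mph × 0.44704 = 21.0109 m/s.
a = μg = 0.64 × 9.8 = 6.272 m/s².
Reaction distance = 21.0109 × 0.9 = 18.910 m.
Braking distance needed to stop: v²/(2a) = 441.458 / 12.544 = 35.193 m, so total needed = 18.910 + 35.193 = 54.103 m > 39 m — it cannot stop.
Distance remaining when braking begins: 39 − 18.910 = 20.090 m.
v² = v₀² − 2a·d = 441.458 − 2 × 6.272 × 20.090 = 189.449 m²/s².
v = √189.449 = 13.764 m/s.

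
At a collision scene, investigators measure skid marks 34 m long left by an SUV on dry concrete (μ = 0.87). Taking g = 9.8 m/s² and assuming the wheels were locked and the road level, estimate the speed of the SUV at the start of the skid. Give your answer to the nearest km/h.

Deceleration a = μg = 0.87 × 9.8 = 8.526 m/s².
v = √(2a·d) = √(2 × 8.526 × 34) = √579.768 = 24.0784 m/s.
= 24.0784 × 3.6 = 86.682 km/h.

Initial speed ≈ 87 km/h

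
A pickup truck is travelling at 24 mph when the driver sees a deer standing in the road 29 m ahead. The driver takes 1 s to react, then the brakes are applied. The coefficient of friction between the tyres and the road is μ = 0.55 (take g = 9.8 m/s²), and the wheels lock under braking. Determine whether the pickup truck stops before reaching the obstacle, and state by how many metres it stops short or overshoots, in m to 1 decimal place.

24 mph × 0.44704 = 10.7290 m/s.
a = μg = 0.55 × 9.8 = 5.390 m/s².
Reaction distance = 10.7290 × 1 = 10.729 m.
Braking distance = v²/(2a) = 115.111 / 10.780 = 10.678 m.
Total stopping distance = 10.729 + 10.678 = 21.407 m, vs 29 m available — it stops with 29 − 21.407 = 7.593 m to spare.

Yes — it stops 7.6 m short of the obstacle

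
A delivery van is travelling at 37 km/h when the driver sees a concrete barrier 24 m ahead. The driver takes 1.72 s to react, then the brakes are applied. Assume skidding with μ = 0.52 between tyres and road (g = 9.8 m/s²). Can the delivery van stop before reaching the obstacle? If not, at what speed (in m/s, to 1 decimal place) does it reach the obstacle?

No — it strikes the obstacle at 6.4 m/s

37 km/h ÷ 3.6 = 10.2778 m/s.
a = μg = 0.52 × 9.8 = 5.096 m/s².
Reaction distance = 10.2778 × 1.72 = 17.678 m.
Braking distance needed to stop: v²/(2a) = 105.633 / 10.192 = 10.364 m, so total needed = 17.678 + 10.364 = 28.042 m > 24 m — it cannot stop.
Distance remaining when braking begins: 24 − 17.678 = 6.322 m.
v² = v₀² − 2a·d = 105.633 − 2 × 5.096 × 6.322 = 41.199 m²/s².
v = √41.199 = 6.419 m/s.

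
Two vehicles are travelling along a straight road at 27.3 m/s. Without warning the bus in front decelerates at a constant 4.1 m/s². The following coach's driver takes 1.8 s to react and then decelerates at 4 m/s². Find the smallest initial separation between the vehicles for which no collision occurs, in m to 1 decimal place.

Leader travels v²/(2a_L) = 745.290 / 8.200 = 90.889 m before stopping.
Follower covers v·t_r = 27.3000 × 1.8 = 49.140 m while reacting, then v²/(2a_F) = 745.290 / 8.000 = 93.161 m while braking, for a total of 49.140 + 93.161 = 142.301 m.
Since a_F ≤ a_L and the follower starts braking later, the follower is never slower than the leader, so the closest approach is when both have stopped.
Minimum gap = 142.301 − 90.889 = 51.412 m.

Minimum gap ≈ 51.4 m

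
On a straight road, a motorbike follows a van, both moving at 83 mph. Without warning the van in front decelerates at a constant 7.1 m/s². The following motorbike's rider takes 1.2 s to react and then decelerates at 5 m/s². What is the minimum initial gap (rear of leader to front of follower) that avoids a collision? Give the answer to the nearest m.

83 mph × 0.44704 = 37.1043 m/s.
Leader travels v²/(2a_L) = 1376.729 / 14.200 = 96.953 m before stopping.
Follower covers v·t_r = 37.1043 × 1.2 = 44.525 m while reacting, then v²/(2a_F) = 1376.729 / 10.000 = 137.673 m while braking, for a total of 44.525 + 137.673 = 182.198 m.
Since a_F ≤ a_L and the follower starts braking later, the follower is never slower than the leader, so the closest approach is when both have stopped.
Minimum gap = 182.198 − 96.953 = 85.245 m.

Minimum gap ≈ 85 m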